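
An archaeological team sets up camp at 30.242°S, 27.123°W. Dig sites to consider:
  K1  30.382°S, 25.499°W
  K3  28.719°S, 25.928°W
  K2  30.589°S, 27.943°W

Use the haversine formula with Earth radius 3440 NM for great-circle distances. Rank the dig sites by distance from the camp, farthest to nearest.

K3, K1, K2

Computing each great-circle distance from 30.242°S, 27.123°W:
K3 28.719°S, 25.928°W: 110.7 NM
K1 30.382°S, 25.499°W: 84.6 NM
K2 30.589°S, 27.943°W: 47.3 NM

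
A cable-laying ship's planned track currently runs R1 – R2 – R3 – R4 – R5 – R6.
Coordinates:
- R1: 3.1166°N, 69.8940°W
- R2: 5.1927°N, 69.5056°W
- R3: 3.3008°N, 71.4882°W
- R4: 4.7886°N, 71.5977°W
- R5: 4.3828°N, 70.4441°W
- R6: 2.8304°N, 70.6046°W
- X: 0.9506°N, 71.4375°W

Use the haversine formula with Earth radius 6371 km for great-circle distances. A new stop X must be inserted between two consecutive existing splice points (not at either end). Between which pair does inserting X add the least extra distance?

Added distance for inserting X between each consecutive pair:
R1–R2: 579.0 km
R2–R3: 475.3 km
R3–R4: 522.6 km
R4–R5: 688.8 km
R5–R6: 452.3 km
Smallest added distance is 452.3 km, inserting between R5 and R6.

between R5 and R6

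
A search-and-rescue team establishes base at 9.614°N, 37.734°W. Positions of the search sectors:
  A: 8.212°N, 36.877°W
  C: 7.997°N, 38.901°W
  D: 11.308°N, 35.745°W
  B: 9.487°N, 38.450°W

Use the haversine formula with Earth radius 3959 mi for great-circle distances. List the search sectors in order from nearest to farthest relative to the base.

B, A, C, D

Distances from the base:
B 9.487°N, 38.450°W: 49.6 mi
A 8.212°N, 36.877°W: 113.2 mi
C 7.997°N, 38.901°W: 137.2 mi
D 11.308°N, 35.745°W: 178.8 mi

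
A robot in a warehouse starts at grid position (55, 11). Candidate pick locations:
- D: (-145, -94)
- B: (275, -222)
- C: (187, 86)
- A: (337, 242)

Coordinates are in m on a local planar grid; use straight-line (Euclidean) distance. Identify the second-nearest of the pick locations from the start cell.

Distances from the start cell ((55, 11)):
C: 151.8 m
D: 225.9 m
B: 320.5 m
A: 364.5 m
The second-nearest is D at 225.9 m.

D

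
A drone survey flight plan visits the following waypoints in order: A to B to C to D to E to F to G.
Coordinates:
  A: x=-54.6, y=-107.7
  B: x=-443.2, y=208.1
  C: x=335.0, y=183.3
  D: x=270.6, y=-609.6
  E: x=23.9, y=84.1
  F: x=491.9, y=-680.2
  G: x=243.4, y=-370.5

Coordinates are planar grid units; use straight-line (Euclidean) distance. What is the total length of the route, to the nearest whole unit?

4104

Leg distances:
A→B: 500.7  (cumulative 500.7)
B→C: 778.6  (cumulative 1279.3)
C→D: 795.5  (cumulative 2074.8)
D→E: 736.3  (cumulative 2811.1)
E→F: 896.2  (cumulative 3707.3)
F→G: 397.1  (cumulative 4104.4)
Total route length ≈ 4104.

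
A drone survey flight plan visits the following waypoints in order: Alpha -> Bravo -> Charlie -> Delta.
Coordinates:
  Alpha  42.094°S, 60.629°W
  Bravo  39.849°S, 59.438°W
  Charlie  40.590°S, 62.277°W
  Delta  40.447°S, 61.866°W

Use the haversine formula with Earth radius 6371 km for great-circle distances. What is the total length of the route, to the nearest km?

562 km

Leg distances:
Alpha→Bravo: 268.9 km  (cumulative 268.9 km)
Bravo→Charlie: 254.7 km  (cumulative 523.6 km)
Charlie→Delta: 38.2 km  (cumulative 561.8 km)
Total route length ≈ 562 km.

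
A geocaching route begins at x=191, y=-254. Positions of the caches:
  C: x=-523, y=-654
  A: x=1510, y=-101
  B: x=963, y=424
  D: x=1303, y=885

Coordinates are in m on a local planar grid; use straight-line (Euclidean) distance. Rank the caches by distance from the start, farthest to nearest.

D, A, B, C

Distances from the start:
D x=1303, y=885: 1591.8 m
A x=1510, y=-101: 1327.8 m
B x=963, y=424: 1027.5 m
C x=-523, y=-654: 818.4 m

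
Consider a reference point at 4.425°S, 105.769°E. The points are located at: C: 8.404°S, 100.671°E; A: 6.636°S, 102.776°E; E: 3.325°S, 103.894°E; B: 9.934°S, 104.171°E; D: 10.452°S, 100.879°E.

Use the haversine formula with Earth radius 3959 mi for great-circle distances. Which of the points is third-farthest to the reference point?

B

Distances from the reference point (4.425°S, 105.769°E):
D: 534.4 mi
C: 445.1 mi
B: 396.1 mi
A: 256.3 mi
E: 150.0 mi
The third-farthest is B at 396.1 mi.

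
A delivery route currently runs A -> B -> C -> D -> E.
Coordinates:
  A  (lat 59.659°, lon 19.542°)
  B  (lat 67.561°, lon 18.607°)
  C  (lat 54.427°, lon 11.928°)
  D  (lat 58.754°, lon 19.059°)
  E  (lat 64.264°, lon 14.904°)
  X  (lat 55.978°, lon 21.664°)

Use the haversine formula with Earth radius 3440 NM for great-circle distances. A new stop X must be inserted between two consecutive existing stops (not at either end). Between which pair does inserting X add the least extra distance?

between C and D

Added distance for inserting X between each consecutive pair:
A–B: 456.7 NM
B–C: 235.6 NM
C–D: 182.3 NM
D–E: 371.7 NM
Smallest added distance is 182.3 NM, inserting between C and D.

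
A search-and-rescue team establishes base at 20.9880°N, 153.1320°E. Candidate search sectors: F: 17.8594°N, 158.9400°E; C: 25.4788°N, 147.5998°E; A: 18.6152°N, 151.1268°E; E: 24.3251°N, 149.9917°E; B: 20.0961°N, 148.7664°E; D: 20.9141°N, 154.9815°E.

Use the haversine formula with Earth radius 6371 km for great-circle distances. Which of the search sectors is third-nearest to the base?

Distances from the base (20.9880°N, 153.1320°E):
D: 192.2 km
A: 337.1 km
B: 465.2 km
E: 491.4 km
F: 701.3 km
C: 754.0 km
The third-nearest is B at 465.2 km.

B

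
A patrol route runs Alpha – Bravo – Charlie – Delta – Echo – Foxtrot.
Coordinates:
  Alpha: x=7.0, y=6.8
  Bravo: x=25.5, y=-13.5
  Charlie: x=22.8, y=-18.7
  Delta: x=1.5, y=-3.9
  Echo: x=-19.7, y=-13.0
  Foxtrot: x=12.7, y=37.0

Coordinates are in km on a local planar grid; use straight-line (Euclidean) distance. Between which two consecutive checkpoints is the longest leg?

Leg distances:
Alpha→Bravo: 27.5 km
Bravo→Charlie: 5.9 km
Charlie→Delta: 25.9 km
Delta→Echo: 23.1 km
Echo→Foxtrot: 59.6 km
The longest leg is Echo–Foxtrot at 59.6 km.

Echo–Foxtrot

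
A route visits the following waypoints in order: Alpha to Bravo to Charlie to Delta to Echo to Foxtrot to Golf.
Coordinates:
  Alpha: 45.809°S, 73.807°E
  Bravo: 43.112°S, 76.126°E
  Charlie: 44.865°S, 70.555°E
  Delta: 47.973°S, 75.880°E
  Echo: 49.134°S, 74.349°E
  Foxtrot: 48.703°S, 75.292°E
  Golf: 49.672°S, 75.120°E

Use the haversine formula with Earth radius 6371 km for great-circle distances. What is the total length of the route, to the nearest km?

Leg distances:
Alpha→Bravo: 351.8 km  (cumulative 351.8 km)
Bravo→Charlie: 486.3 km  (cumulative 838.1 km)
Charlie→Delta: 534.6 km  (cumulative 1372.8 km)
Delta→Echo: 171.4 km  (cumulative 1544.1 km)
Echo→Foxtrot: 83.9 km  (cumulative 1628.0 km)
Foxtrot→Golf: 108.5 km  (cumulative 1736.5 km)
Total route length ≈ 1737 km.

1737 km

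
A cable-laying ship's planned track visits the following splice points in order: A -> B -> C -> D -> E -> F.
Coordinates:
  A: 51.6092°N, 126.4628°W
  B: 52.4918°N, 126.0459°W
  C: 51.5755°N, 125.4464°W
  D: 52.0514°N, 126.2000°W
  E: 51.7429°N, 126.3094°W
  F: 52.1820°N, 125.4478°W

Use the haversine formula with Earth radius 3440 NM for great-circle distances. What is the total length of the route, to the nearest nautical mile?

Leg distances:
A→B: 55.2 NM  (cumulative 55.2 NM)
B→C: 59.3 NM  (cumulative 114.5 NM)
C→D: 40.0 NM  (cumulative 154.5 NM)
D→E: 19.0 NM  (cumulative 173.4 NM)
E→F: 41.4 NM  (cumulative 214.8 NM)
Total route length ≈ 215 NM.

215 NM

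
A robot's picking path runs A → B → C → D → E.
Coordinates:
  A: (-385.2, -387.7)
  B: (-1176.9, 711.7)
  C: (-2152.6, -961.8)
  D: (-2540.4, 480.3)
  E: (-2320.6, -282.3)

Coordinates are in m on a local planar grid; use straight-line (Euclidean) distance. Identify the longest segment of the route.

Leg distances:
A→B: 1354.8 m
B→C: 1937.2 m
C→D: 1493.3 m
D→E: 793.6 m
The longest leg is B–C at 1937.2 m.

B–C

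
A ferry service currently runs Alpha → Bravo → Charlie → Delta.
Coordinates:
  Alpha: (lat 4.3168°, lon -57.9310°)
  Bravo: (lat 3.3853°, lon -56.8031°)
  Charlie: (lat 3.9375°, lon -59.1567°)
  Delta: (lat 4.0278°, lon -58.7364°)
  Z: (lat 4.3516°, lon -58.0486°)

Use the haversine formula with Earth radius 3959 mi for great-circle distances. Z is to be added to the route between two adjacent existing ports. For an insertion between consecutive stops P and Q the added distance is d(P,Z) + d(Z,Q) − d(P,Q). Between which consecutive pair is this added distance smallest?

Added distance for inserting Z between each consecutive pair:
Alpha–Bravo: 16.3 mi
Bravo–Charlie: 23.6 mi
Charlie–Delta: 104.3 mi
Smallest added distance is 16.3 mi, inserting between Alpha and Bravo.

between Alpha and Bravo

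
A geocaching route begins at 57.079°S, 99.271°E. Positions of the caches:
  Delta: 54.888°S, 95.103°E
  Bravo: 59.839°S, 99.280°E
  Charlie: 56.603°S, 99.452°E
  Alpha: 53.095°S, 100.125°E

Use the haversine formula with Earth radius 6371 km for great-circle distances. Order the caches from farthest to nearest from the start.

Alpha, Delta, Bravo, Charlie

Computing each great-circle distance from 57.079°S, 99.271°E:
Alpha 53.095°S, 100.125°E: 446.3 km
Delta 54.888°S, 95.103°E: 355.7 km
Bravo 59.839°S, 99.280°E: 306.9 km
Charlie 56.603°S, 99.452°E: 54.1 km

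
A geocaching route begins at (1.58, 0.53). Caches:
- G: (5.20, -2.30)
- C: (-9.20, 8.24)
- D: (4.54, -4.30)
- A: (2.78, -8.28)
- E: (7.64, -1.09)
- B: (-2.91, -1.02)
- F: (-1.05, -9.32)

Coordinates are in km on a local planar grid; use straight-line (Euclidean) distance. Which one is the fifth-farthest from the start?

Distance to each, sorted:
C: 13.3 km
F: 10.2 km
A: 8.9 km
E: 6.3 km
D: 5.7 km
B: 4.8 km
G: 4.6 km
The fifth-farthest is D at 5.7 km.

D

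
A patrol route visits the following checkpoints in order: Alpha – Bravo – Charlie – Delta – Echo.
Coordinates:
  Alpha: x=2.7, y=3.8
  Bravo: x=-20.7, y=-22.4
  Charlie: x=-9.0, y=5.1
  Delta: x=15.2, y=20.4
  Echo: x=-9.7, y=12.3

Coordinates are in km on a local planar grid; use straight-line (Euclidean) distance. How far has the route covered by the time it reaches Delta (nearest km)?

Leg distances:
Alpha→Bravo: 35.1 km  (cumulative 35.1 km)
Bravo→Charlie: 29.9 km  (cumulative 65.0 km)
Charlie→Delta: 28.6 km  (cumulative 93.6 km)
Cumulative distance at Delta ≈ 94 km.

94 km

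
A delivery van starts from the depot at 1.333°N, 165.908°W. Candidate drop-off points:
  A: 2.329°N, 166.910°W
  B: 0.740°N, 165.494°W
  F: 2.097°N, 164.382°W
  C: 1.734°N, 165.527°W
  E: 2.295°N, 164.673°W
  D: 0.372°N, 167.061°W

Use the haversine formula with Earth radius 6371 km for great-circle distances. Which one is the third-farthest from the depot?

D

Distance to each, sorted:
F: 189.7 km
E: 174.0 km
D: 166.9 km
A: 157.1 km
B: 80.4 km
C: 61.5 km
The third-farthest is D at 166.9 km.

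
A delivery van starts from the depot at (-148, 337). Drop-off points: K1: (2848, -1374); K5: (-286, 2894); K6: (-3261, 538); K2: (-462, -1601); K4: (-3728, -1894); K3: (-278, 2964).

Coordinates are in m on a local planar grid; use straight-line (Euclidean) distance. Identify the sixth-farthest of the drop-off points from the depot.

Distance to each, sorted:
K4: 4218.3 m
K1: 3450.2 m
K6: 3119.5 m
K3: 2630.2 m
K5: 2560.7 m
K2: 1963.3 m
The sixth-farthest is K2 at 1963.3 m.

K2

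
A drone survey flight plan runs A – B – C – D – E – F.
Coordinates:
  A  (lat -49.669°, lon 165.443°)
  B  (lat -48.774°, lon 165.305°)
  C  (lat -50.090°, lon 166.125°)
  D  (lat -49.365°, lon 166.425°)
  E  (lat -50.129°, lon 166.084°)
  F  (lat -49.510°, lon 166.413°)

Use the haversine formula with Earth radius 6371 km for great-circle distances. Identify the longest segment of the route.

Leg distances:
A→B: 100.0 km
B→C: 157.9 km
C→D: 83.5 km
D→E: 88.4 km
E→F: 72.8 km
The longest leg is B–C at 157.9 km.

B–C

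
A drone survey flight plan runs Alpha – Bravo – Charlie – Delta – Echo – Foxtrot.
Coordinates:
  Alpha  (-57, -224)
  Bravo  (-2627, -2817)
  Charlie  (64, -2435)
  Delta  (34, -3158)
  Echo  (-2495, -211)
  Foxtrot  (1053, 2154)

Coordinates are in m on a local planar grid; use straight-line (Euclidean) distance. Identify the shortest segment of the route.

Charlie–Delta

Leg distances:
Alpha→Bravo: 3650.8 m
Bravo→Charlie: 2718.0 m
Charlie→Delta: 723.6 m
Delta→Echo: 3883.4 m
Echo→Foxtrot: 4264.0 m
The shortest leg is Charlie–Delta at 723.6 m.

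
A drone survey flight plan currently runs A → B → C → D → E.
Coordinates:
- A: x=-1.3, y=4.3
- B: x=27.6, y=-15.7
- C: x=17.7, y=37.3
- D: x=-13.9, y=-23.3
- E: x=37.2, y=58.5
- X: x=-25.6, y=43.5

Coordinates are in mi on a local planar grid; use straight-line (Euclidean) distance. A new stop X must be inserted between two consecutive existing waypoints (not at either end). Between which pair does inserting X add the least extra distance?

between D and E

Added distance for inserting X between each consecutive pair:
A–B: 90.6 mi
B–C: 69.4 mi
C–D: 43.2 mi
D–E: 35.9 mi
Smallest added distance is 35.9 mi, inserting between D and E.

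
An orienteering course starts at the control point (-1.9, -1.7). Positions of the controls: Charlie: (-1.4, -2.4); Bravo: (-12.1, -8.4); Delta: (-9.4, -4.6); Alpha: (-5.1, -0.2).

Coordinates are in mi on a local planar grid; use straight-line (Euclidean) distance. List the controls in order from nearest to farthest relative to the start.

Charlie, Alpha, Delta, Bravo

Distance from the start at (-1.9, -1.7) to each:
Charlie (-1.4, -2.4): 0.9 mi
Alpha (-5.1, -0.2): 3.5 mi
Delta (-9.4, -4.6): 8.0 mi
Bravo (-12.1, -8.4): 12.2 mi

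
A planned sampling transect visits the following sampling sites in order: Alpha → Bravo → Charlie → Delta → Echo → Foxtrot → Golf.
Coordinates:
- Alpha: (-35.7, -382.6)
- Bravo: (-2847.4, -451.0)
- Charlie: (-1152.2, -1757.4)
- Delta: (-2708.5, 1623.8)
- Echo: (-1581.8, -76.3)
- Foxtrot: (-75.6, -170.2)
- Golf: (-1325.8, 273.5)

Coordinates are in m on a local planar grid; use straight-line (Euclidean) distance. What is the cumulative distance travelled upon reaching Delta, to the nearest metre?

8675 m

Leg distances:
Alpha→Bravo: 2812.5 m  (cumulative 2812.5 m)
Bravo→Charlie: 2140.2 m  (cumulative 4952.7 m)
Charlie→Delta: 3722.2 m  (cumulative 8674.9 m)
Cumulative distance at Delta ≈ 8675 m.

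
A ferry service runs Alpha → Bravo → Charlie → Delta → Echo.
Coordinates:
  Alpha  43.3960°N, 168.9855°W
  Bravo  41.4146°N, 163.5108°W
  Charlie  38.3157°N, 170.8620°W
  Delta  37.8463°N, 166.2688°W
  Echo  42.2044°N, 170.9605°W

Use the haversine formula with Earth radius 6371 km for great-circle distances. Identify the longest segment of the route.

Leg distances:
Alpha→Bravo: 500.5 km
Bravo→Charlie: 715.4 km
Charlie→Delta: 405.4 km
Delta→Echo: 627.8 km
The longest leg is Bravo–Charlie at 715.4 km.

Bravo–Charlie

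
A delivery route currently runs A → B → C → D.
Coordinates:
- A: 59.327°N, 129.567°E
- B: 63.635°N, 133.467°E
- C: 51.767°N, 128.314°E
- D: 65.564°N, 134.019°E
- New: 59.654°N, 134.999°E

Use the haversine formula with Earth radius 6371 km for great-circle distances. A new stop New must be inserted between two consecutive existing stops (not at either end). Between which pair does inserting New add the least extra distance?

between C and D

Added distance for inserting New between each consecutive pair:
A–B: 237.0 km
B–C: 67.0 km
C–D: 62.1 km
Smallest added distance is 62.1 km, inserting between C and D.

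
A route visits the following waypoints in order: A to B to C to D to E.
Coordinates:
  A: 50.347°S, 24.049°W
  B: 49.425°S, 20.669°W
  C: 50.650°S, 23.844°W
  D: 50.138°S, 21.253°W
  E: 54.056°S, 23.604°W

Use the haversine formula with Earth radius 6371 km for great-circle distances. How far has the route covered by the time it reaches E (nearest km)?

Leg distances:
A→B: 262.9 km  (cumulative 262.9 km)
B→C: 264.5 km  (cumulative 527.4 km)
C→D: 192.3 km  (cumulative 719.7 km)
D→E: 464.3 km  (cumulative 1184.0 km)
Cumulative distance at E ≈ 1184 km.

1184 km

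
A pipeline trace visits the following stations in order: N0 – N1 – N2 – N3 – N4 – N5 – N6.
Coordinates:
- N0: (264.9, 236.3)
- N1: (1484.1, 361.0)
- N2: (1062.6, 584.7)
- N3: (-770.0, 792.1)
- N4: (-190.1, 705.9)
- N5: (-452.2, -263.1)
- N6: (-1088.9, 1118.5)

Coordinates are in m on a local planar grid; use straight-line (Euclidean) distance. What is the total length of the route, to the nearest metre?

Leg distances:
N0→N1: 1225.6 m  (cumulative 1225.6 m)
N1→N2: 477.2 m  (cumulative 1702.7 m)
N2→N3: 1844.3 m  (cumulative 3547.0 m)
N3→N4: 586.3 m  (cumulative 4133.3 m)
N4→N5: 1003.8 m  (cumulative 5137.1 m)
N5→N6: 1521.3 m  (cumulative 6658.4 m)
Total route length ≈ 6658 m.

6658 m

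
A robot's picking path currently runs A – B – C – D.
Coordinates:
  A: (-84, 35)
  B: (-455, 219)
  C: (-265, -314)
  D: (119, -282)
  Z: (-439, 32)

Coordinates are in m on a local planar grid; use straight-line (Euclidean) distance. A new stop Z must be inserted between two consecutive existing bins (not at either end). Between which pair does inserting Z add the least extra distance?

between B and C

Added distance for inserting Z between each consecutive pair:
A–B: 128.6 m
B–C: 9.1 m
C–D: 642.2 m
Smallest added distance is 9.1 m, inserting between B and C.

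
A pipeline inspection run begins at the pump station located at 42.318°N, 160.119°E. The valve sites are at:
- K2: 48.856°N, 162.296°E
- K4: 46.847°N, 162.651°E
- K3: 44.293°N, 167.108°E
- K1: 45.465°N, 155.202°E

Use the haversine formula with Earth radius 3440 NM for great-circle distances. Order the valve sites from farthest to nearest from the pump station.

K2, K3, K4, K1

Distances from the pump station:
K2 48.856°N, 162.296°E: 403.0 NM
K3 44.293°N, 167.108°E: 327.4 NM
K4 46.847°N, 162.651°E: 292.6 NM
K1 45.465°N, 155.202°E: 284.4 NM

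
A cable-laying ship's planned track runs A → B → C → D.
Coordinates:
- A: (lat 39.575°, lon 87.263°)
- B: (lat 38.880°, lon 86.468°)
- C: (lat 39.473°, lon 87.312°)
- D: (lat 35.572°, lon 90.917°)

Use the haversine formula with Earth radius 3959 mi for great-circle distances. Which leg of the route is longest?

C–D

Leg distances:
A→B: 64.2 mi
B→C: 61.0 mi
C→D: 334.1 mi
The longest leg is C–D at 334.1 mi.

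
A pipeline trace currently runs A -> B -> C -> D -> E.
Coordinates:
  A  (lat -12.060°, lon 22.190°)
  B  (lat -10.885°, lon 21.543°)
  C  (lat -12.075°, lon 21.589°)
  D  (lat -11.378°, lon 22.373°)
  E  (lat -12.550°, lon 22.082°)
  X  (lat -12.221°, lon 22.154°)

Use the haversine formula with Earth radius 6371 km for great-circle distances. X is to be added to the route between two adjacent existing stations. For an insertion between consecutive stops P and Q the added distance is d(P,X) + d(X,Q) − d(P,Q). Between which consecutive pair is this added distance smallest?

between D and E

Added distance for inserting X between each consecutive pair:
A–B: 32.6 km
B–C: 93.9 km
C–D: 45.0 km
D–E: 0.0 km
Smallest added distance is 0.0 km, inserting between D and E.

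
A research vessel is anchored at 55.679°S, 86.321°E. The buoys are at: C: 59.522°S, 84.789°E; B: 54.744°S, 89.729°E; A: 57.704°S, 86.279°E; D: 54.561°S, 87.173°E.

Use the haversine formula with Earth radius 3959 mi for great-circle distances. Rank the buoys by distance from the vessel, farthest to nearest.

C, B, A, D

Distances from the vessel:
C 59.522°S, 84.789°E: 271.5 mi
B 54.744°S, 89.729°E: 149.1 mi
A 57.704°S, 86.279°E: 139.9 mi
D 54.561°S, 87.173°E: 84.3 mi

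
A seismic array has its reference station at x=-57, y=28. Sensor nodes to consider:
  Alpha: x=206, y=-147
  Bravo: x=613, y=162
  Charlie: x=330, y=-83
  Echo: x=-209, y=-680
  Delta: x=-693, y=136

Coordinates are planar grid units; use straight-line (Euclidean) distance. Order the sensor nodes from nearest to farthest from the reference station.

Alpha, Charlie, Delta, Bravo, Echo

Distance from the reference station at x=-57, y=28 to each:
Alpha x=206, y=-147: 315.9
Charlie x=330, y=-83: 402.6
Delta x=-693, y=136: 645.1
Bravo x=613, y=162: 683.3
Echo x=-209, y=-680: 724.1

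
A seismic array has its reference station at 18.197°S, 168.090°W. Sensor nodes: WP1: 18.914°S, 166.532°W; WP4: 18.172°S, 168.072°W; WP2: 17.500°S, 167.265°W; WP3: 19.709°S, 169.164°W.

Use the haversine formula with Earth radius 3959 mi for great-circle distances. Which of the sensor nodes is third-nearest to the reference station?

Distance to each, sorted:
WP4: 2.1 mi
WP2: 72.6 mi
WP1: 113.4 mi
WP3: 125.9 mi
The third-nearest is WP1 at 113.4 mi.

WP1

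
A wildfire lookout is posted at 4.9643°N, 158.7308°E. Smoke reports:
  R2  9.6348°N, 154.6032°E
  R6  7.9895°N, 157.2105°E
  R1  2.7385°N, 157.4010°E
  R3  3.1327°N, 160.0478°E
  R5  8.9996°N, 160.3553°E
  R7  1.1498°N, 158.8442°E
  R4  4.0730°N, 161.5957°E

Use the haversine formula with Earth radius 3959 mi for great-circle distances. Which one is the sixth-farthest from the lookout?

Distance to each, sorted:
R2: 429.1 mi
R5: 300.3 mi
R7: 263.7 mi
R6: 233.6 mi
R4: 206.7 mi
R1: 179.0 mi
R3: 155.7 mi
The sixth-farthest is R1 at 179.0 mi.

R1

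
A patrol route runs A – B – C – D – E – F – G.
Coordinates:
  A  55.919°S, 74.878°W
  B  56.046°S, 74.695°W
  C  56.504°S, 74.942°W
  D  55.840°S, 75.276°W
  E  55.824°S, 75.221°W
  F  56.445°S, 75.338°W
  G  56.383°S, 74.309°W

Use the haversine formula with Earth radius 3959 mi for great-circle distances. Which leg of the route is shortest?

Leg distances:
A→B: 11.3 mi
B→C: 33.0 mi
C→D: 47.6 mi
D→E: 2.4 mi
E→F: 43.1 mi
F→G: 39.6 mi
The shortest leg is D–E at 2.4 mi.

D–E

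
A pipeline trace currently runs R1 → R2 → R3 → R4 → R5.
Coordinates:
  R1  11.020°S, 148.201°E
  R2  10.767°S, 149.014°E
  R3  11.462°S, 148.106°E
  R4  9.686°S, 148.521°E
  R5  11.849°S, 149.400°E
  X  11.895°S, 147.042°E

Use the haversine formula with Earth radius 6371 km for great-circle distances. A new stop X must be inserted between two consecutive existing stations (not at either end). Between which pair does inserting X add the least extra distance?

between R3 and R4

Added distance for inserting X between each consecutive pair:
R1–R2: 315.2 km
R2–R3: 248.7 km
R3–R4: 216.8 km
R4–R5: 291.7 km
Smallest added distance is 216.8 km, inserting between R3 and R4.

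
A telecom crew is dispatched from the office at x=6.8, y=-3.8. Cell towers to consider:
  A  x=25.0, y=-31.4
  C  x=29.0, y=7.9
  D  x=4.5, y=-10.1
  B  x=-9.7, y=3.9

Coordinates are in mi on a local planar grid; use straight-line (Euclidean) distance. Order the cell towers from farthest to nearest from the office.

A, C, B, D

Distance from the office at x=6.8, y=-3.8 to each:
A x=25.0, y=-31.4: 33.1 mi
C x=29.0, y=7.9: 25.1 mi
B x=-9.7, y=3.9: 18.2 mi
D x=4.5, y=-10.1: 6.7 mi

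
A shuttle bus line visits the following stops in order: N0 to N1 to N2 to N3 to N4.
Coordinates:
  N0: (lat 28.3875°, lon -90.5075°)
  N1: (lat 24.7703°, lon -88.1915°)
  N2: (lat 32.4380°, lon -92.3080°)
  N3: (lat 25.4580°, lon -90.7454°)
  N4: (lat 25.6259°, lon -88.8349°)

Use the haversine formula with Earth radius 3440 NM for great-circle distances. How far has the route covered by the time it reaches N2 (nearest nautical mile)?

759 NM

Leg distances:
N0→N1: 250.2 NM  (cumulative 250.2 NM)
N1→N2: 508.8 NM  (cumulative 759.0 NM)
Cumulative distance at N2 ≈ 759 NM.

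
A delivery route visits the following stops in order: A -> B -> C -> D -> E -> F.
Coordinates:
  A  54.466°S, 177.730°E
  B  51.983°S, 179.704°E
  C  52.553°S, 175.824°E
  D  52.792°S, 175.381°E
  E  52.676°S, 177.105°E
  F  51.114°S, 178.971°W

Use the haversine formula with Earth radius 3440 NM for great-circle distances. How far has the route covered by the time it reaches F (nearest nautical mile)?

Leg distances:
A→B: 165.1 NM  (cumulative 165.1 NM)
B→C: 146.6 NM  (cumulative 311.7 NM)
C→D: 21.6 NM  (cumulative 333.3 NM)
D→E: 63.1 NM  (cumulative 396.3 NM)
E→F: 173.0 NM  (cumulative 569.3 NM)
Cumulative distance at F ≈ 569 NM.

569 NM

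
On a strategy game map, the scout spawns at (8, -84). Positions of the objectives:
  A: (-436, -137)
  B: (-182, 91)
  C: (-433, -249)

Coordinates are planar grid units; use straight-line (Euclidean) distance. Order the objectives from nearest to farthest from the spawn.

Distance from the spawn at (8, -84) to each:
B (-182, 91): 258.3
A (-436, -137): 447.2
C (-433, -249): 470.9

B, A, C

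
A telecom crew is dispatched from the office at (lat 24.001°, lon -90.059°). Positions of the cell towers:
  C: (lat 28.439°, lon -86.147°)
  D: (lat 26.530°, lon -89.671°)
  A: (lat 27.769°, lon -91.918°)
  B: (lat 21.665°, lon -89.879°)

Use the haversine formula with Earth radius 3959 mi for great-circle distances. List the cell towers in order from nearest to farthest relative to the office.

B, D, A, C

Distance from the office at (lat 24.001°, lon -90.059°) to each:
B (lat 21.665°, lon -89.879°): 161.8 mi
D (lat 26.530°, lon -89.671°): 176.4 mi
A (lat 27.769°, lon -91.918°): 284.8 mi
C (lat 28.439°, lon -86.147°): 390.9 mi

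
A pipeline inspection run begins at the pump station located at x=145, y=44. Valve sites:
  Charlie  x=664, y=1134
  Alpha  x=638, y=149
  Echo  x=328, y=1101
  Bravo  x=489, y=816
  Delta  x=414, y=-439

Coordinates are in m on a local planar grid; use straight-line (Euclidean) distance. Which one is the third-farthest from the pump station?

Distance to each, sorted:
Charlie: 1207.3 m
Echo: 1072.7 m
Bravo: 845.2 m
Delta: 552.9 m
Alpha: 504.1 m
The third-farthest is Bravo at 845.2 m.

Bravo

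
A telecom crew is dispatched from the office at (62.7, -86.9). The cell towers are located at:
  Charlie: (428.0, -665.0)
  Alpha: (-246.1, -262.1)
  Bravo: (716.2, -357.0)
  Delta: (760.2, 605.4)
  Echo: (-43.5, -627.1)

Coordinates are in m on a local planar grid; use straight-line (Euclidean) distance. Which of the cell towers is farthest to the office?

Distances from the office ((62.7, -86.9)):
Delta: 982.7 m
Bravo: 707.1 m
Charlie: 683.8 m
Echo: 550.5 m
Alpha: 355.0 m
The farthest is Delta at 982.7 m.

Delta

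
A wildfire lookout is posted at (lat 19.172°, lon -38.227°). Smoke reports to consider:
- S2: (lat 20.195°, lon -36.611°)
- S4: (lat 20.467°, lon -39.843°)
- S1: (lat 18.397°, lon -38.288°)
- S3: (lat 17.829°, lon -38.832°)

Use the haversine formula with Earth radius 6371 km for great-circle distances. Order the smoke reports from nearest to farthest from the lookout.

S1, S3, S2, S4

Distances from the lookout:
S1 (lat 18.397°, lon -38.288°): 86.4 km
S3 (lat 17.829°, lon -38.832°): 162.4 km
S2 (lat 20.195°, lon -36.611°): 203.9 km
S4 (lat 20.467°, lon -39.843°): 222.1 km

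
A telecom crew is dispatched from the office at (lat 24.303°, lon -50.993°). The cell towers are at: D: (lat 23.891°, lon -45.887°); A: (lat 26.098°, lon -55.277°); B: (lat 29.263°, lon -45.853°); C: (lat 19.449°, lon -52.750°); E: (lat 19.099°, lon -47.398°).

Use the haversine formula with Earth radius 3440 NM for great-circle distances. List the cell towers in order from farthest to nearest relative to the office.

Distances from the office:
B (lat 29.263°, lon -45.853°): 405.6 NM
E (lat 19.099°, lon -47.398°): 371.2 NM
C (lat 19.449°, lon -52.750°): 307.4 NM
D (lat 23.891°, lon -45.887°): 280.9 NM
A (lat 26.098°, lon -55.277°): 256.4 NM

B, E, C, D, A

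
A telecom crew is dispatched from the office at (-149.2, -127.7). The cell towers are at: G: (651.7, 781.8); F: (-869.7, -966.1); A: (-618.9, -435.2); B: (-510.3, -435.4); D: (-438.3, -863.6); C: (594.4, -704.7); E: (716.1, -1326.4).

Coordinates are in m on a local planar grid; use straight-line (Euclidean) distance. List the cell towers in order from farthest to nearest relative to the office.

Distance from the office at (-149.2, -127.7) to each:
E (716.1, -1326.4): 1478.4 m
G (651.7, 781.8): 1211.9 m
F (-869.7, -966.1): 1105.5 m
C (594.4, -704.7): 941.2 m
D (-438.3, -863.6): 790.7 m
A (-618.9, -435.2): 561.4 m
B (-510.3, -435.4): 474.4 m

E, G, F, C, D, A, B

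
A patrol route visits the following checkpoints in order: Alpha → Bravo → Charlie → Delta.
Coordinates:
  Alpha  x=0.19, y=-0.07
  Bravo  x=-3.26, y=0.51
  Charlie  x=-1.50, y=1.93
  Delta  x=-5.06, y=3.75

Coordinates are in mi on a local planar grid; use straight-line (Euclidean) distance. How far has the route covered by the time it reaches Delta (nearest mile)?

Leg distances:
Alpha→Bravo: 3.5 mi  (cumulative 3.5 mi)
Bravo→Charlie: 2.3 mi  (cumulative 5.8 mi)
Charlie→Delta: 4.0 mi  (cumulative 9.8 mi)
Cumulative distance at Delta ≈ 10 mi.

10 mi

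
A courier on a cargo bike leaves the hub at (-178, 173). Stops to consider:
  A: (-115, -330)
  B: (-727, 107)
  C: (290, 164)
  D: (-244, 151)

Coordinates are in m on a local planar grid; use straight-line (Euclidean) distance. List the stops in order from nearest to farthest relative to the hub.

D, C, A, B

Computing each straight-line distance from (-178, 173):
D (-244, 151): 69.6 m
C (290, 164): 468.1 m
A (-115, -330): 506.9 m
B (-727, 107): 553.0 m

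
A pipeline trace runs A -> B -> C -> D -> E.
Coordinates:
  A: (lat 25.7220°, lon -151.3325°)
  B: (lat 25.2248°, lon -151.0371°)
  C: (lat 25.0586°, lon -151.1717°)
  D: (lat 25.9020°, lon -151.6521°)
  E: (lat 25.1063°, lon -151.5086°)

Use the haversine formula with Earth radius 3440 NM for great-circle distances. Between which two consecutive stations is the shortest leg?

Leg distances:
A→B: 33.9 NM
B→C: 12.4 NM
C→D: 56.9 NM
D→E: 48.4 NM
The shortest leg is B–C at 12.4 NM.

B–C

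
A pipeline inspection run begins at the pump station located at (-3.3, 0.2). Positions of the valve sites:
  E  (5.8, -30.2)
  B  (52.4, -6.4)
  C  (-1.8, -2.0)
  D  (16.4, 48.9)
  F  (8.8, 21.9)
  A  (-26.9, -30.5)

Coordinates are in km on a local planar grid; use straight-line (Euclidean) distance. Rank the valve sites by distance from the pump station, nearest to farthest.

C, F, E, A, D, B

Distances from the pump station:
C (-1.8, -2.0): 2.7 km
F (8.8, 21.9): 24.8 km
E (5.8, -30.2): 31.7 km
A (-26.9, -30.5): 38.7 km
D (16.4, 48.9): 52.5 km
B (52.4, -6.4): 56.1 km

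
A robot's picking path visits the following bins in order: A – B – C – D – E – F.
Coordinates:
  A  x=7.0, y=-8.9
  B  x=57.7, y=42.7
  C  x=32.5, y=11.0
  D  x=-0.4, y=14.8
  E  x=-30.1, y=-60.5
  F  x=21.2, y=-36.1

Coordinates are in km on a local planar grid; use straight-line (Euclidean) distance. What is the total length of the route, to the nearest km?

284 km

Leg distances:
A→B: 72.3 km  (cumulative 72.3 km)
B→C: 40.5 km  (cumulative 112.8 km)
C→D: 33.1 km  (cumulative 146.0 km)
D→E: 80.9 km  (cumulative 226.9 km)
E→F: 56.8 km  (cumulative 283.7 km)
Total route length ≈ 284 km.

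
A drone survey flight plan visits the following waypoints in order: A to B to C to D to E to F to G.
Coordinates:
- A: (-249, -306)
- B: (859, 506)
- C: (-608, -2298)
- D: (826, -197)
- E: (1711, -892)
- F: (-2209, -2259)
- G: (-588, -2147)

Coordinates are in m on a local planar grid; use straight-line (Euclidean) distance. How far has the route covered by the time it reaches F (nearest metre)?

12359 m

Leg distances:
A→B: 1373.7 m  (cumulative 1373.7 m)
B→C: 3164.6 m  (cumulative 4538.3 m)
C→D: 2543.7 m  (cumulative 7082.0 m)
D→E: 1125.3 m  (cumulative 8207.3 m)
E→F: 4151.5 m  (cumulative 12358.8 m)
Cumulative distance at F ≈ 12359 m.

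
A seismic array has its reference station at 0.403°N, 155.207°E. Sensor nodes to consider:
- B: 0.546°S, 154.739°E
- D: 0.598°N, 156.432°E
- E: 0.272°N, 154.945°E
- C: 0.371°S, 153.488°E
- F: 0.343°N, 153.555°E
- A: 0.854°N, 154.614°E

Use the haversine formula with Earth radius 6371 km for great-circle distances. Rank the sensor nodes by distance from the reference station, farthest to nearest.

Distance from the reference station at 0.403°N, 155.207°E to each:
C 0.371°S, 153.488°E: 209.6 km
F 0.343°N, 153.555°E: 183.8 km
D 0.598°N, 156.432°E: 137.9 km
B 0.546°S, 154.739°E: 117.7 km
A 0.854°N, 154.614°E: 82.8 km
E 0.272°N, 154.945°E: 32.6 km

C, F, D, B, A, E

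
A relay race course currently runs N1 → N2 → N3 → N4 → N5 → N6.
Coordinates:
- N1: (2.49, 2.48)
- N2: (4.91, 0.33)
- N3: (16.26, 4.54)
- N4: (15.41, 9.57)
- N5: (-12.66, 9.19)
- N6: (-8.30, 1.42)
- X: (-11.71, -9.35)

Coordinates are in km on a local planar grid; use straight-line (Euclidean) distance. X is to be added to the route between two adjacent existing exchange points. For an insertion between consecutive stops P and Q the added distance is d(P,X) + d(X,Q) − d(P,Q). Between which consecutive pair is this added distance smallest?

Added distance for inserting X between each consecutive pair:
N1–N2: 34.5 km
N2–N3: 38.4 km
N3–N4: 59.2 km
N4–N5: 23.6 km
N5–N6: 21.0 km
Smallest added distance is 21.0 km, inserting between N5 and N6.

between N5 and N6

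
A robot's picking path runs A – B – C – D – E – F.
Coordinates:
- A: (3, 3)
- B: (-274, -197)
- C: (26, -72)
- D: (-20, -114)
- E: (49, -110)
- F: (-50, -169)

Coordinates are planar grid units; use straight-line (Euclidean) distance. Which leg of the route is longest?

A–B

Leg distances:
A→B: 341.7
B→C: 325.0
C→D: 62.3
D→E: 69.1
E→F: 115.2
The longest leg is A–B at 341.7.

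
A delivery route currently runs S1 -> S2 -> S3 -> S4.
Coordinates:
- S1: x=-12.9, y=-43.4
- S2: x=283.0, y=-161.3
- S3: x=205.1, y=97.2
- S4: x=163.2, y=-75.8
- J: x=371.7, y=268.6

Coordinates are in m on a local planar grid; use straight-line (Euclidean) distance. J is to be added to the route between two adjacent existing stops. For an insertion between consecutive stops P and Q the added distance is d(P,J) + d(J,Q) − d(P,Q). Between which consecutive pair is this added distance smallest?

between S2 and S3

Added distance for inserting J between each consecutive pair:
S1–S2: 615.7 m
S2–S3: 408.0 m
S3–S4: 463.6 m
Smallest added distance is 408.0 m, inserting between S2 and S3.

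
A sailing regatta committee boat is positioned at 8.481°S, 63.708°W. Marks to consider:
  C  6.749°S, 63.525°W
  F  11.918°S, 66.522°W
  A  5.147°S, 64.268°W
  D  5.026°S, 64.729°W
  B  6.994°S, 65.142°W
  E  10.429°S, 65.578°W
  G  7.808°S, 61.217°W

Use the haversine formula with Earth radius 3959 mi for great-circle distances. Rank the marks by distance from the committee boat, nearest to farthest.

C, B, G, E, A, D, F

Computing each great-circle distance from 8.481°S, 63.708°W:
C 6.749°S, 63.525°W: 120.3 mi
B 6.994°S, 65.142°W: 142.1 mi
G 7.808°S, 61.217°W: 176.6 mi
E 10.429°S, 65.578°W: 185.4 mi
A 5.147°S, 64.268°W: 233.6 mi
D 5.026°S, 64.729°W: 248.8 mi
F 11.918°S, 66.522°W: 305.0 mi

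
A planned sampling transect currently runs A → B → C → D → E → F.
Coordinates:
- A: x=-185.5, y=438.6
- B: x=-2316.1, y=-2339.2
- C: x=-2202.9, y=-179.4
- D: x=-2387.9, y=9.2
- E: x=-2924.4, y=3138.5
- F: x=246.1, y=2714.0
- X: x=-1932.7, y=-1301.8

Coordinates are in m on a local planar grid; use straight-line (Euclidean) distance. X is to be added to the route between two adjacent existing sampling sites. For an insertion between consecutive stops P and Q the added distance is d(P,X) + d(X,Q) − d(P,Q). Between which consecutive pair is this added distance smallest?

Added distance for inserting X between each consecutive pair:
A–B: 71.3 m
B–C: 97.7 m
C–D: 2278.1 m
D–E: 2762.5 m
E–F: 5919.7 m
Smallest added distance is 71.3 m, inserting between A and B.

between A and B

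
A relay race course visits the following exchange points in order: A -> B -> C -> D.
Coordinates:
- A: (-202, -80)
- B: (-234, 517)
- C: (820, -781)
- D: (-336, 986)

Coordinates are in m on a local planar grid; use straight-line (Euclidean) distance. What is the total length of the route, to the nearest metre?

4381 m

Leg distances:
A→B: 597.9 m  (cumulative 597.9 m)
B→C: 1672.0 m  (cumulative 2269.9 m)
C→D: 2111.5 m  (cumulative 4381.4 m)
Total route length ≈ 4381 m.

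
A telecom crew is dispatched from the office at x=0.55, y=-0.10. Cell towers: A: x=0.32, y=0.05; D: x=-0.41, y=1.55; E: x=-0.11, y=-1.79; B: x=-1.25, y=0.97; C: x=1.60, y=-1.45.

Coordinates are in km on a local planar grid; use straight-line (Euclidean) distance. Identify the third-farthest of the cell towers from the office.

E

Distance to each, sorted:
B: 2.1 km
D: 1.9 km
E: 1.8 km
C: 1.7 km
A: 0.3 km
The third-farthest is E at 1.8 km.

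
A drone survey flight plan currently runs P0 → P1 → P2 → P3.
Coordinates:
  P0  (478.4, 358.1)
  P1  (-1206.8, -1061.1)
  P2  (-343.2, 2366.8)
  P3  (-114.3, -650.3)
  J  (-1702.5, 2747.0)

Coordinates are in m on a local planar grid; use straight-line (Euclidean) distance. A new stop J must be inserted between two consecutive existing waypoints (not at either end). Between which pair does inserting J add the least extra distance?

Added distance for inserting J between each consecutive pair:
P0–P1: 4871.7 m
P1–P2: 1716.7 m
P2–P3: 2135.9 m
Smallest added distance is 1716.7 m, inserting between P1 and P2.

between P1 and P2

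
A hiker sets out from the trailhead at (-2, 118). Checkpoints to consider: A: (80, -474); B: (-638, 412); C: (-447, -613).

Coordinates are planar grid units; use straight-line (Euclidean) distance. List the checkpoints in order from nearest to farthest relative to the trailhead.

A, B, C

Computing each straight-line distance from (-2, 118):
A (80, -474): 597.7
B (-638, 412): 700.7
C (-447, -613): 855.8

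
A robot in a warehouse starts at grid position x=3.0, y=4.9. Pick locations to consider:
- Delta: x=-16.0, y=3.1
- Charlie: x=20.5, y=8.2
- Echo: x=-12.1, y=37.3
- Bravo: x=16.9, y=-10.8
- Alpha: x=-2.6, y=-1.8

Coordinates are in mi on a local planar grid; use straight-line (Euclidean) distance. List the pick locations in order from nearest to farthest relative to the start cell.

Distance from the start cell at x=3.0, y=4.9 to each:
Alpha x=-2.6, y=-1.8: 8.7 mi
Charlie x=20.5, y=8.2: 17.8 mi
Delta x=-16.0, y=3.1: 19.1 mi
Bravo x=16.9, y=-10.8: 21.0 mi
Echo x=-12.1, y=37.3: 35.7 mi

Alpha, Charlie, Delta, Bravo, Echo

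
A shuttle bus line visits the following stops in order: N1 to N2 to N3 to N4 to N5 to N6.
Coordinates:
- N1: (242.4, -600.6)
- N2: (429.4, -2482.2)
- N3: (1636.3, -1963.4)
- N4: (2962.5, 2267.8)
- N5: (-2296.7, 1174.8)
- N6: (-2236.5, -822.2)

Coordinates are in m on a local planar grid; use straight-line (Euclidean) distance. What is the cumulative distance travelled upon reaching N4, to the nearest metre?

7639 m

Leg distances:
N1→N2: 1890.9 m  (cumulative 1890.9 m)
N2→N3: 1313.7 m  (cumulative 3204.6 m)
N3→N4: 4434.2 m  (cumulative 7638.7 m)
Cumulative distance at N4 ≈ 7639 m.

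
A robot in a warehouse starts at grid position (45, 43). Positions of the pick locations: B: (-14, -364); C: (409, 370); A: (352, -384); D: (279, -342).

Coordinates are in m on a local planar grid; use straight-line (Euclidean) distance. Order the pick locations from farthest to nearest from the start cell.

A, C, D, B

Distances from the start cell:
A (352, -384): 525.9 m
C (409, 370): 489.3 m
D (279, -342): 450.5 m
B (-14, -364): 411.3 m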